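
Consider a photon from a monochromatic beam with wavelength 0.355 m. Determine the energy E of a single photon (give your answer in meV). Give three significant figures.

3.49 × 10^-3 meV

Use h = 6.62607015 × 10^-34 J·s, c = 2.99792458 × 10^8 m/s, 1 eV = 1.602176634 × 10^-19 J.
Since E = hc/λ for a photon, E = 5.596 × 10^-25 J.
Converting to meV: E = 0.003493 meV ≈ 3.49 × 10^-3 meV.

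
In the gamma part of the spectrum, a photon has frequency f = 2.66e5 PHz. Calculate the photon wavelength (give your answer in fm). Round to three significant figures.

First convert: f = 2.66e5 PHz = 2.66e20 Hz.
For a photon λ = c/f, so λ = 1.127e-12 m.
Converting to fm: λ = 1127 fm ≈ 1130 fm.

1130 fm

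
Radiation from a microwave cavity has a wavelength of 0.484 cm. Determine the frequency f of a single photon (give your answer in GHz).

61.9 GHz

Convert to SI: λ = 0.484 cm = 0.00484 m.
For a photon f = c/λ, so f = 6.194e10 Hz.
Converting to GHz: f = 61.94 GHz ≈ 61.9 GHz.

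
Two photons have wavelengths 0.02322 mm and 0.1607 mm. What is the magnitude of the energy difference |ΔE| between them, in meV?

45.7 meV

Using E = hc/λ: E₁ = 8.5549 × 10^-21 J, E₂ = 1.2361 × 10^-21 J.
|ΔE| = |8.5549 × 10^-21 − 1.2361 × 10^-21| = 7.32 × 10^-21 J = 45.7 meV.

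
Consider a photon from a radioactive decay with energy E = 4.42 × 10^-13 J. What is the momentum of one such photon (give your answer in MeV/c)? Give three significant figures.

2.76 MeV/c

Take c = 2.99792458 × 10^8 m/s, 1 eV = 1.602176634 × 10^-19 J.
Since p = E/c for a photon, p = 1.474 × 10^-21 kg·m/s.
Converting to MeV/c: p = 2.759 MeV/c ≈ 2.76 MeV/c.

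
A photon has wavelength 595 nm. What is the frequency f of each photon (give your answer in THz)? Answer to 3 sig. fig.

504 THz

First convert: λ = 595 nm = 5.95e-7 m.
The photon relation is f = c/λ, giving f = 5.039e14 Hz.
Converting to THz: f = 503.9 THz ≈ 504 THz.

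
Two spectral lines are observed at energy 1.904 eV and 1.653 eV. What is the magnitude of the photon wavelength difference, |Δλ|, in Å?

989 Å

Using λ = hc/E: λ₁ = 6.5118 × 10^-7 m, λ₂ = 7.5006 × 10^-7 m.
|Δλ| = |6.5118 × 10^-7 − 7.5006 × 10^-7| = 9.89 × 10^-8 m = 989 Å.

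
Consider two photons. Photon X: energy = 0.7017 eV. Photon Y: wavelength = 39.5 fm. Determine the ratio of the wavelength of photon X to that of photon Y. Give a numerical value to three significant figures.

λ_X = 1.767 × 10^-6 m (from energy = 0.7017 eV, via λ = hc/E).
λ_Y = 3.950 × 10^-14 m (from wavelength = 39.5 fm, via λ given directly).
Ratio = 1.767 × 10^-6 / 3.950 × 10^-14 = 4.47 × 10^7.

4.47 × 10^7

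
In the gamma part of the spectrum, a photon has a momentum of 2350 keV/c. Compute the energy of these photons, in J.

3.77 × 10^-13 J

In SI units: p = 2350 keV/c = 1.2559 × 10^-21 kg·m/s.
For a photon E = pc, so E = 3.765 × 10^-13 J.
So E ≈ 3.77 × 10^-13 J.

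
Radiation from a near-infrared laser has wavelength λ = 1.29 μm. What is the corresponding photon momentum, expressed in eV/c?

First convert: λ = 1.29 μm = 1.29 × 10^-6 m.
For a photon p = h/λ, so p = 5.136 × 10^-28 kg·m/s.
Converting to eV/c: p = 0.9611 eV/c ≈ 0.961 eV/c.

0.961 eV/c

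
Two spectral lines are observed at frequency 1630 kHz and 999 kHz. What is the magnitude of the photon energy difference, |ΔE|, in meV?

Using E = hf: E₁ = 1.080·10^-27 J, E₂ = 6.619·10^-28 J.
|ΔE| = |1.080·10^-27 − 6.619·10^-28| = 4.18·10^-28 J = 2.61·10^-6 meV.

2.61·10^-6 meV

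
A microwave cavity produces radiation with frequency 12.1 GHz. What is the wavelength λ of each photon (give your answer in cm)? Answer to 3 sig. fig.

2.48 cm

(c = 2.99792458·10^8 m/s.)
First convert: f = 12.1 GHz = 1.21·10^10 Hz.
Apply λ = c/f: λ = 0.02478 m.
Converting to cm: λ = 2.478 cm ≈ 2.48 cm.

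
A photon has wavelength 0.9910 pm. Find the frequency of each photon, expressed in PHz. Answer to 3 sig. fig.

(c = 2.99792458 × 10^8 m/s.)
Convert to SI: λ = 0.9910 pm = 9.910 × 10^-13 m.
The photon relation is f = c/λ, giving f = 3.025 × 10^20 Hz.
Converting to PHz: f = 302500 PHz ≈ 3.03 × 10^5 PHz.

3.03 × 10^5 PHz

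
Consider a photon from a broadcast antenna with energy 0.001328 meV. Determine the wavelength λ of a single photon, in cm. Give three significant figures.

93.4 cm

Take h = 6.62607015e-34 J·s, c = 2.99792458e8 m/s, 1 eV = 1.602176634e-19 J.
In SI units: E = 0.001328 meV = 2.1277e-25 J.
The photon relation is λ = hc/E, giving λ = 0.9336 m.
Converting to cm: λ = 93.36 cm ≈ 93.4 cm.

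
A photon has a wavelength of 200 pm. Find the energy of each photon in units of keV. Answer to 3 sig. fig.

Use h = 6.62607015e-34 J·s, c = 2.99792458e8 m/s, 1 eV = 1.602176634e-19 J.
In SI units: λ = 200 pm = 2.0e-10 m.
For a photon E = hc/λ, so E = 9.932e-16 J.
Converting to keV: E = 6.199 keV ≈ 6.20 keV.

6.20 keV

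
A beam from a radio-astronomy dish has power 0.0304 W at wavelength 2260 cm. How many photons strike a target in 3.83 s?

Total energy: E_total = P·t = 0.0304 × 3.83 = 0.1164 J.
Per-photon energy: E = 8.790 × 10^-27 J.
N = E_total / E_photon = 1.32 × 10^25.

1.32 × 10^25 photons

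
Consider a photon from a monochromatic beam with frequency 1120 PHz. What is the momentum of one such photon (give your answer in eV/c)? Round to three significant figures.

Use h = 6.62607015 × 10^-34 J·s, c = 2.99792458 × 10^8 m/s, 1 eV = 1.602176634 × 10^-19 J.
Convert to SI: f = 1120 PHz = 1.120 × 10^18 Hz.
Since p = hf/c for a photon, p = 2.475 × 10^-24 kg·m/s.
Converting to eV/c: p = 4632 eV/c ≈ 4630 eV/c.

4630 eV/c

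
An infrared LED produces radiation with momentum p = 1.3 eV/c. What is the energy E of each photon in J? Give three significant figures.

Use c = 2.99792458e8 m/s, 1 eV = 1.602176634e-19 J.
Convert to SI: p = 1.3 eV/c = 6.9476e-28 kg·m/s.
Apply E = pc: E = 2.083e-19 J.
So E ≈ 2.08e-19 J.

2.08e-19 J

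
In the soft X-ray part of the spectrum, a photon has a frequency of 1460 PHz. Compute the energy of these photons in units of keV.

Convert to SI: f = 1460 PHz = 1.46 × 10^18 Hz.
The photon relation is E = hf, giving E = 9.674 × 10^-16 J.
Converting to keV: E = 6.038 keV ≈ 6.04 keV.

6.04 keV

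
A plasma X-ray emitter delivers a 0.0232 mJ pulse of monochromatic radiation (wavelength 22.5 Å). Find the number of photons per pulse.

2.63 × 10^11 photons

Per-photon energy: E = 8.829 × 10^-17 J (from wavelength = 22.5 Å).
N = E_total / E_photon = 2.32 × 10^-5 J / 8.829 × 10^-17 J = 2.63 × 10^11.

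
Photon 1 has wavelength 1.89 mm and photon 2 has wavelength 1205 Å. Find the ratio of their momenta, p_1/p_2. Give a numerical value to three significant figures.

p_1 = 3.506e-31 kg·m/s (from wavelength = 1.89 mm, via p = h/λ).
p_2 = 5.499e-27 kg·m/s (from wavelength = 1205 Å, via p = h/λ).
Ratio = 3.506e-31 / 5.499e-27 = 6.38e-5.

6.38e-5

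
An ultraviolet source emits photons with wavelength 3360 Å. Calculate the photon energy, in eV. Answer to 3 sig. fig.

Take h = 6.62607015e-34 J·s, c = 2.99792458e8 m/s, 1 eV = 1.602176634e-19 J.
First convert: λ = 3360 Å = 3.36e-7 m.
The photon relation is E = hc/λ, giving E = 5.912e-19 J.
Converting to eV: E = 3.690 eV ≈ 3.69 eV.

3.69 eV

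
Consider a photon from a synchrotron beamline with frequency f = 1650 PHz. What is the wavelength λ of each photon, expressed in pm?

182 pm

Use c = 2.99792458e8 m/s.
First convert: f = 1650 PHz = 1.65e18 Hz.
Apply λ = c/f: λ = 1.817e-10 m.
Converting to pm: λ = 181.7 pm ≈ 182 pm.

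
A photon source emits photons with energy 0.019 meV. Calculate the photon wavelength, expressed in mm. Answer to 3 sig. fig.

In SI units: E = 0.019 meV = 3.0441 × 10^-24 J.
The photon relation is λ = hc/E, giving λ = 0.06525 m.
Converting to mm: λ = 65.25 mm ≈ 65.3 mm.

65.3 mm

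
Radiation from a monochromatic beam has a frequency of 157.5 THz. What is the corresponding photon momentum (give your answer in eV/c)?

Use h = 6.62607015e-34 J·s, c = 2.99792458e8 m/s, 1 eV = 1.602176634e-19 J.
First convert: f = 157.5 THz = 1.575e14 Hz.
The photon relation is p = hf/c, giving p = 3.481e-28 kg·m/s.
Converting to eV/c: p = 0.6514 eV/c ≈ 0.651 eV/c.

0.651 eV/c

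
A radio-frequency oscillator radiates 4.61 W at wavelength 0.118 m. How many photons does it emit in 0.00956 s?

2.62 × 10^22 photons

Total energy: E_total = P·t = 4.61 × 0.00956 = 0.04407 J.
Per-photon energy: E = 1.683 × 10^-24 J.
N = E_total / E_photon = 2.62 × 10^22.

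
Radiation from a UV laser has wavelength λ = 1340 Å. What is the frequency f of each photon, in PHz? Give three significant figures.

(c = 2.99792458e8 m/s.)
First convert: λ = 1340 Å = 1.34e-7 m.
Apply f = c/λ: f = 2.237e15 Hz.
Converting to PHz: f = 2.237 PHz ≈ 2.24 PHz.

2.24 PHz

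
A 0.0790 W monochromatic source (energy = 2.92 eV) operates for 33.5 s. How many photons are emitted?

Total energy: E_total = P·t = 0.0790 × 33.5 = 2.647 J.
Per-photon energy: E = 4.678e-19 J.
N = E_total / E_photon = 5.66e18.

5.66e18 photons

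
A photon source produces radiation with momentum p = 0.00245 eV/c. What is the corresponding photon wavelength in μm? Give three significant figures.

Convert to SI: p = 0.00245 eV/c = 1.3094e-30 kg·m/s.
For a photon λ = h/p, so λ = 5.061e-4 m.
Converting to μm: λ = 506.1 μm ≈ 506 μm.

506 μm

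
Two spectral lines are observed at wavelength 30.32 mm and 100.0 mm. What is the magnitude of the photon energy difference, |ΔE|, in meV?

Using E = hc/λ: E₁ = 6.5516e-24 J, E₂ = 1.9864e-24 J.
|ΔE| = |6.5516e-24 − 1.9864e-24| = 4.57e-24 J = 0.0285 meV.

0.0285 meV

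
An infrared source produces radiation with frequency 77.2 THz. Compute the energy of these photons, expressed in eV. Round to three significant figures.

Take h = 6.62607015 × 10^-34 J·s, 1 eV = 1.602176634 × 10^-19 J.
First convert: f = 77.2 THz = 7.72 × 10^13 Hz.
For a photon E = hf, so E = 5.115 × 10^-20 J.
Converting to eV: E = 0.3193 eV ≈ 0.319 eV.

0.319 eV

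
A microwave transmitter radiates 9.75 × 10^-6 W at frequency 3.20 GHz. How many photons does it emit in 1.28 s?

5.89 × 10^18 photons

Total energy: E_total = P·t = 9.75 × 10^-6 × 1.28 = 1.248 × 10^-5 J.
Per-photon energy: E = 2.120 × 10^-24 J.
N = E_total / E_photon = 5.89 × 10^18.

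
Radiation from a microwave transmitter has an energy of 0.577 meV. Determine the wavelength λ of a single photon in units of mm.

Use h = 6.62607015e-34 J·s, c = 2.99792458e8 m/s, 1 eV = 1.602176634e-19 J.
In SI units: E = 0.577 meV = 9.2446e-23 J.
For a photon λ = hc/E, so λ = 0.002149 m.
Converting to mm: λ = 2.149 mm ≈ 2.15 mm.

2.15 mm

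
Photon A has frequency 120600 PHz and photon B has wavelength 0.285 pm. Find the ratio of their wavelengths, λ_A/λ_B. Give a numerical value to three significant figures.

λ_A = 2.486 × 10^-12 m (from frequency = 120600 PHz, via λ = c/f).
λ_B = 2.850 × 10^-13 m (from wavelength = 0.285 pm, via λ given directly).
Ratio = 2.486 × 10^-12 / 2.850 × 10^-13 = 8.72.

8.72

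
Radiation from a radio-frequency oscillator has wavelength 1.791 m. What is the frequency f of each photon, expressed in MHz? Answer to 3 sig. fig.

167 MHz

For a photon f = c/λ, so f = 1.674·10^8 Hz.
Converting to MHz: f = 167.4 MHz ≈ 167 MHz.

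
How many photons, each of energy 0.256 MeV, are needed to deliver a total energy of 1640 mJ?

4.00e13 photons

Per-photon energy: E = 4.102e-14 J (from energy = 0.256 MeV).
N = E_total / E_photon = 1.64 J / 4.102e-14 J = 4.00e13.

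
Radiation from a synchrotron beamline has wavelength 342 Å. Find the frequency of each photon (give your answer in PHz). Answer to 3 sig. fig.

Take c = 2.99792458 × 10^8 m/s.
Convert to SI: λ = 342 Å = 3.42 × 10^-8 m.
For a photon f = c/λ, so f = 8.766 × 10^15 Hz.
Converting to PHz: f = 8.766 PHz ≈ 8.77 PHz.

8.77 PHz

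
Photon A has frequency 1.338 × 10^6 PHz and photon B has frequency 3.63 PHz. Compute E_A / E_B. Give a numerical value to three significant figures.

E_A = 8.866 × 10^-13 J (from frequency = 1.338 × 10^6 PHz, via E = hf).
E_B = 2.405 × 10^-18 J (from frequency = 3.63 PHz, via E = hf).
Ratio = 8.866 × 10^-13 / 2.405 × 10^-18 = 3.69 × 10^5.

3.69 × 10^5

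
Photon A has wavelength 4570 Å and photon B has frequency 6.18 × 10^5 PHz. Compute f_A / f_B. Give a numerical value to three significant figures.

f_A = 6.560 × 10^14 Hz (from wavelength = 4570 Å, via f = c/λ).
f_B = 6.180 × 10^20 Hz (from frequency = 6.18 × 10^5 PHz, via f given directly).
Ratio = 6.560 × 10^14 / 6.180 × 10^20 = 1.06 × 10^-6.

1.06 × 10^-6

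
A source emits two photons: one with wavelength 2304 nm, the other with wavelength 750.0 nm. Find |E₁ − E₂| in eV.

Using E = hc/λ: E₁ = 8.6217e-20 J, E₂ = 2.6486e-19 J.
|ΔE| = |8.6217e-20 − 2.6486e-19| = 1.79e-19 J = 1.11 eV.

1.11 eV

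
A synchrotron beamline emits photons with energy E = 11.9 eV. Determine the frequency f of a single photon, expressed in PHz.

Take h = 6.62607015 × 10^-34 J·s, 1 eV = 1.602176634 × 10^-19 J.
Convert to SI: E = 11.9 eV = 1.9066 × 10^-18 J.
The photon relation is f = E/h, giving f = 2.877 × 10^15 Hz.
Converting to PHz: f = 2.877 PHz ≈ 2.88 PHz.

2.88 PHz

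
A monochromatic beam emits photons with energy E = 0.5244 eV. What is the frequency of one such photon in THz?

127 THz

Use h = 6.62607015e-34 J·s, 1 eV = 1.602176634e-19 J.
First convert: E = 0.5244 eV = 8.4018e-20 J.
Since f = E/h for a photon, f = 1.268e14 Hz.
Converting to THz: f = 126.8 THz ≈ 127 THz.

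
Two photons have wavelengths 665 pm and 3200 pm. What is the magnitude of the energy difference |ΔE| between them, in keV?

Using E = hc/λ: E₁ = 2.987·10^-16 J, E₂ = 6.208·10^-17 J.
|ΔE| = |2.987·10^-16 − 6.208·10^-17| = 2.37·10^-16 J = 1.48 keV.

1.48 keV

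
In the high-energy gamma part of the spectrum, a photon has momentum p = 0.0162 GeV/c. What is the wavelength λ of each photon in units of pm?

0.0765 pm

Convert to SI: p = 0.0162 GeV/c = 8.6577 × 10^-21 kg·m/s.
For a photon λ = h/p, so λ = 7.653 × 10^-14 m.
Converting to pm: λ = 0.07653 pm ≈ 0.0765 pm.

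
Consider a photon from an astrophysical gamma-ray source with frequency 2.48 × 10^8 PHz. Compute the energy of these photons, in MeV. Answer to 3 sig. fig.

(h = 6.62607015 × 10^-34 J·s, 1 eV = 1.602176634 × 10^-19 J.)
Convert to SI: f = 2.48 × 10^8 PHz = 2.48 × 10^23 Hz.
Since E = hf for a photon, E = 1.643 × 10^-10 J.
Converting to MeV: E = 1026 MeV ≈ 1030 MeV.

1030 MeV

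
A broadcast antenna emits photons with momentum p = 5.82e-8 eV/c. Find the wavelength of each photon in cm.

2130 cm

Take h = 6.62607015e-34 J·s, c = 2.99792458e8 m/s, 1 eV = 1.602176634e-19 J.
In SI units: p = 5.82e-8 eV/c = 3.1104e-35 kg·m/s.
For a photon λ = h/p, so λ = 21.30 m.
Converting to cm: λ = 2130 cm ≈ 2130 cm.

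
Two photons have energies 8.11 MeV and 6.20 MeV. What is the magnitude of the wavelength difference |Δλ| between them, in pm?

Using λ = hc/E: λ₁ = 1.529e-13 m, λ₂ = 2.000e-13 m.
|Δλ| = |1.529e-13 − 2.000e-13| = 4.71e-14 m = 0.0471 pm.

0.0471 pm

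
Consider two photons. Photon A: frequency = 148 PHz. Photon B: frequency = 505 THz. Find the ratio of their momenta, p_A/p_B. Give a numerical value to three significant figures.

p_A = 3.271·10^-25 kg·m/s (from frequency = 148 PHz, via p = hf/c).
p_B = 1.116·10^-27 kg·m/s (from frequency = 505 THz, via p = hf/c).
Ratio = 3.271·10^-25 / 1.116·10^-27 = 293.

293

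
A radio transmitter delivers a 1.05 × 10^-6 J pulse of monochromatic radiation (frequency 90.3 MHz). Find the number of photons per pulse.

1.75 × 10^19 photons

Per-photon energy: E = 5.983 × 10^-26 J (from frequency = 90.3 MHz).
N = E_total / E_photon = 1.05 × 10^-6 J / 5.983 × 10^-26 J = 1.75 × 10^19.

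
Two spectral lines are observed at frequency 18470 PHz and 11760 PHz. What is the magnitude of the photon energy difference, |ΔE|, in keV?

Using E = hf: E₁ = 1.2238·10^-14 J, E₂ = 7.7923·10^-15 J.
|ΔE| = |1.2238·10^-14 − 7.7923·10^-15| = 4.45·10^-15 J = 27.8 keV.

27.8 keV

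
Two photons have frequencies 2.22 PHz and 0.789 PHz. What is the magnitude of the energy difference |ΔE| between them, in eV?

Using E = hf: E₁ = 1.471e-18 J, E₂ = 5.228e-19 J.
|ΔE| = |1.471e-18 − 5.228e-19| = 9.48e-19 J = 5.92 eV.

5.92 eV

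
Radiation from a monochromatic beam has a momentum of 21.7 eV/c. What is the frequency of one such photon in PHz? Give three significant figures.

Take h = 6.62607015·10^-34 J·s, c = 2.99792458·10^8 m/s, 1 eV = 1.602176634·10^-19 J.
First convert: p = 21.7 eV/c = 1.1597·10^-26 kg·m/s.
Since f = pc/h for a photon, f = 5.247·10^15 Hz.
Converting to PHz: f = 5.247 PHz ≈ 5.25 PHz.

5.25 PHz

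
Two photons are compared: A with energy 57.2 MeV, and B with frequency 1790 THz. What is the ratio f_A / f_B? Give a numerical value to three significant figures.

f_A = 1.383e22 Hz (from energy = 57.2 MeV, via f = E/h).
f_B = 1.790e15 Hz (from frequency = 1790 THz, via f given directly).
Ratio = 1.383e22 / 1.790e15 = 7.73e6.

7.73e6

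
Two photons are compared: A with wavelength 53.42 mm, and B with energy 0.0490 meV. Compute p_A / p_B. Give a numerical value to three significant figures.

p_A = 1.240e-32 kg·m/s (from wavelength = 53.42 mm, via p = h/λ).
p_B = 2.619e-32 kg·m/s (from energy = 0.0490 meV, via p = E/c).
Ratio = 1.240e-32 / 2.619e-32 = 0.474.

0.474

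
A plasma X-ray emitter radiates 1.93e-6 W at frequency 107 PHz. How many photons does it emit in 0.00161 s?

Total energy: E_total = P·t = 1.93e-6 × 0.00161 = 3.107e-9 J.
Per-photon energy: E = 7.090e-17 J.
N = E_total / E_photon = 4.38e7.

4.38e7 photons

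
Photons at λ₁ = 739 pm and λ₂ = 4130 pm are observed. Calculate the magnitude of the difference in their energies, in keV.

Using E = hc/λ: E₁ = 2.688e-16 J, E₂ = 4.810e-17 J.
|ΔE| = |2.688e-16 − 4.810e-17| = 2.21e-16 J = 1.38 keV.

1.38 keV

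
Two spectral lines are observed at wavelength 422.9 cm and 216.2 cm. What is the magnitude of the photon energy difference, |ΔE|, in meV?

Using E = hc/λ: E₁ = 4.6972e-26 J, E₂ = 9.1880e-26 J.
|ΔE| = |4.6972e-26 − 9.1880e-26| = 4.49e-26 J = 2.80e-4 meV.

2.80e-4 meV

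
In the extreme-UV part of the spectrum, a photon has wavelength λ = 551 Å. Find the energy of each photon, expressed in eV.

22.5 eV

First convert: λ = 551 Å = 5.51 × 10^-8 m.
Apply E = hc/λ: E = 3.605 × 10^-18 J.
Converting to eV: E = 22.50 eV ≈ 22.5 eV.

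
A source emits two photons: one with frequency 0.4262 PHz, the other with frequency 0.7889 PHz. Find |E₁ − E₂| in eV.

1.50 eV

Using E = hf: E₁ = 2.8240e-19 J, E₂ = 5.2273e-19 J.
|ΔE| = |2.8240e-19 − 5.2273e-19| = 2.40e-19 J = 1.50 eV.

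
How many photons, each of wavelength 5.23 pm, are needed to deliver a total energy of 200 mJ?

5.27e12 photons

Per-photon energy: E = 3.798e-14 J (from wavelength = 5.23 pm).
N = E_total / E_photon = 0.200 J / 3.798e-14 J = 5.27e12.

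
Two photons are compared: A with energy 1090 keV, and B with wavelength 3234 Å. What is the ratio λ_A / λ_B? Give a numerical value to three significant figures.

λ_A = 1.137e-12 m (from energy = 1090 keV, via λ = hc/E).
λ_B = 3.234e-7 m (from wavelength = 3234 Å, via λ given directly).
Ratio = 1.137e-12 / 3.234e-7 = 3.52e-6.

3.52e-6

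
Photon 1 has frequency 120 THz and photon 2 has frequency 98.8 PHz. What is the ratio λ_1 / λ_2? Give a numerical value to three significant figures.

λ_1 = 2.498 × 10^-6 m (from frequency = 120 THz, via λ = c/f).
λ_2 = 3.034 × 10^-9 m (from frequency = 98.8 PHz, via λ = c/f).
Ratio = 2.498 × 10^-6 / 3.034 × 10^-9 = 823.

823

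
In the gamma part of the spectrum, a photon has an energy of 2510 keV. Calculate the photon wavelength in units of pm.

0.494 pm

(h = 6.62607015 × 10^-34 J·s, c = 2.99792458 × 10^8 m/s, 1 eV = 1.602176634 × 10^-19 J.)
Convert to SI: E = 2510 keV = 4.0215 × 10^-13 J.
For a photon λ = hc/E, so λ = 4.940 × 10^-13 m.
Converting to pm: λ = 0.4940 pm ≈ 0.494 pm.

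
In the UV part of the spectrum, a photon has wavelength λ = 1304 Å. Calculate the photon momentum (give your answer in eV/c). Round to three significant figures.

(h = 6.62607015·10^-34 J·s, c = 2.99792458·10^8 m/s, 1 eV = 1.602176634·10^-19 J.)
Convert to SI: λ = 1304 Å = 1.304·10^-7 m.
Apply p = h/λ: p = 5.081·10^-27 kg·m/s.
Converting to eV/c: p = 9.508 eV/c ≈ 9.51 eV/c.

9.51 eV/c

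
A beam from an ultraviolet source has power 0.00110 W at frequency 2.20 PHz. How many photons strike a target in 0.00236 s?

1.78 × 10^12 photons

Total energy: E_total = P·t = 0.00110 × 0.00236 = 2.596 × 10^-6 J.
Per-photon energy: E = 1.458 × 10^-18 J.
N = E_total / E_photon = 1.78 × 10^12.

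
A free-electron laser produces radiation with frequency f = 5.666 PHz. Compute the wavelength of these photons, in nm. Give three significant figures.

First convert: f = 5.666 PHz = 5.666 × 10^15 Hz.
Since λ = c/f for a photon, λ = 5.291 × 10^-8 m.
Converting to nm: λ = 52.91 nm ≈ 52.9 nm.

52.9 nm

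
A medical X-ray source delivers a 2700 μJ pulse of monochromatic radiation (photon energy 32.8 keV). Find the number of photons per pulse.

5.14e11 photons

Per-photon energy: E = 5.255e-15 J (from energy = 32.8 keV).
N = E_total / E_photon = 0.00270 J / 5.255e-15 J = 5.14e11.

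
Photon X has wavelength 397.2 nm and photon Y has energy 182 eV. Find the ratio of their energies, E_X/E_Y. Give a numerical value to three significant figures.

E_X = 5.001e-19 J (from wavelength = 397.2 nm, via E = hc/λ).
E_Y = 2.916e-17 J (from energy = 182 eV, via E given directly).
Ratio = 5.001e-19 / 2.916e-17 = 0.0172.

0.0172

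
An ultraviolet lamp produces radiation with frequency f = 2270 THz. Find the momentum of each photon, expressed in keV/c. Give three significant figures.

9.39 × 10^-3 keV/c

Use h = 6.62607015 × 10^-34 J·s, c = 2.99792458 × 10^8 m/s, 1 eV = 1.602176634 × 10^-19 J.
First convert: f = 2270 THz = 2.270 × 10^15 Hz.
The photon relation is p = hf/c, giving p = 5.017 × 10^-27 kg·m/s.
Converting to keV/c: p = 0.009388 keV/c ≈ 9.39 × 10^-3 keV/c.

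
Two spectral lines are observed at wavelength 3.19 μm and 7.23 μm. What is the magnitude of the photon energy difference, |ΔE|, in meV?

217 meV

Using E = hc/λ: E₁ = 6.227 × 10^-20 J, E₂ = 2.748 × 10^-20 J.
|ΔE| = |6.227 × 10^-20 − 2.748 × 10^-20| = 3.48 × 10^-20 J = 217 meV.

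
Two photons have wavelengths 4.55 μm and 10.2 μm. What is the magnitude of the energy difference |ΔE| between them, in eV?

Using E = hc/λ: E₁ = 4.366·10^-20 J, E₂ = 1.947·10^-20 J.
|ΔE| = |4.366·10^-20 − 1.947·10^-20| = 2.42·10^-20 J = 0.151 eV.

0.151 eV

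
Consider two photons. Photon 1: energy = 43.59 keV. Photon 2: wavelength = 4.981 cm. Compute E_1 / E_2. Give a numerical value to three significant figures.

E_1 = 6.984 × 10^-15 J (from energy = 43.59 keV, via E given directly).
E_2 = 3.988 × 10^-24 J (from wavelength = 4.981 cm, via E = hc/λ).
Ratio = 6.984 × 10^-15 / 3.988 × 10^-24 = 1.75 × 10^9.

1.75 × 10^9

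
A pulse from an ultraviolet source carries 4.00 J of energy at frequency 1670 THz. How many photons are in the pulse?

Per-photon energy: E = 1.107e-18 J (from frequency = 1670 THz).
N = E_total / E_photon = 4.00 J / 1.107e-18 J = 3.61e18.

3.61e18 photons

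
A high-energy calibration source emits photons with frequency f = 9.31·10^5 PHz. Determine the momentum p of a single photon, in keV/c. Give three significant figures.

3850 keV/c

Take h = 6.62607015·10^-34 J·s, c = 2.99792458·10^8 m/s, 1 eV = 1.602176634·10^-19 J.
In SI units: f = 9.31·10^5 PHz = 9.31·10^20 Hz.
Apply p = hf/c: p = 2.058·10^-21 kg·m/s.
Converting to keV/c: p = 3850 keV/c ≈ 3850 keV/c.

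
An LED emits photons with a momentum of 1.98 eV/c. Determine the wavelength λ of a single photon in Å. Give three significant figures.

6260 Å

In SI units: p = 1.98 eV/c = 1.0582 × 10^-27 kg·m/s.
Since λ = h/p for a photon, λ = 6.262 × 10^-7 m.
Converting to Å: λ = 6262 Å ≈ 6260 Å.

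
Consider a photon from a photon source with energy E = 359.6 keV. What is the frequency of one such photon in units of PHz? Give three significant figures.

Convert to SI: E = 359.6 keV = 5.7614e-14 J.
Since f = E/h for a photon, f = 8.695e19 Hz.
Converting to PHz: f = 86950 PHz ≈ 8.70e4 PHz.

8.70e4 PHz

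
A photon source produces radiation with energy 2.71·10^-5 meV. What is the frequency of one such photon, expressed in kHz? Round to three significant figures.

6550 kHz

In SI units: E = 2.71·10^-5 meV = 4.3419·10^-27 J.
The photon relation is f = E/h, giving f = 6.553·10^6 Hz.
Converting to kHz: f = 6553 kHz ≈ 6550 kHz.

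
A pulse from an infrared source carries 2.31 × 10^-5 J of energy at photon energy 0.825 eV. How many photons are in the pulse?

Per-photon energy: E = 1.322 × 10^-19 J (from energy = 0.825 eV).
N = E_total / E_photon = 2.31 × 10^-5 J / 1.322 × 10^-19 J = 1.75 × 10^14.

1.75 × 10^14 photons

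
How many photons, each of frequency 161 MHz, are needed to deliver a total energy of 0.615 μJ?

Per-photon energy: E = 1.067·10^-25 J (from frequency = 161 MHz).
N = E_total / E_photon = 6.15·10^-7 J / 1.067·10^-25 J = 5.76·10^18.

5.76·10^18 photons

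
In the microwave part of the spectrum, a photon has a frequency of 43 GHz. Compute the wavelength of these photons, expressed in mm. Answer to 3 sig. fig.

In SI units: f = 43 GHz = 4.3 × 10^10 Hz.
For a photon λ = c/f, so λ = 0.006972 m.
Converting to mm: λ = 6.972 mm ≈ 6.97 mm.

6.97 mm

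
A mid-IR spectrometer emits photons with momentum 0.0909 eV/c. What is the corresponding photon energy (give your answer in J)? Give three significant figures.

1.46 × 10^-20 J

In SI units: p = 0.0909 eV/c = 4.8580 × 10^-29 kg·m/s.
The photon relation is E = pc, giving E = 1.456 × 10^-20 J.
So E ≈ 1.46 × 10^-20 J.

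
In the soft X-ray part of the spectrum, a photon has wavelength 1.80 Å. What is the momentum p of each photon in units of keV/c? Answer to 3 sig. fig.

6.89 keV/c

(h = 6.62607015 × 10^-34 J·s, c = 2.99792458 × 10^8 m/s, 1 eV = 1.602176634 × 10^-19 J.)
First convert: λ = 1.80 Å = 1.80 × 10^-10 m.
Since p = h/λ for a photon, p = 3.681 × 10^-24 kg·m/s.
Converting to keV/c: p = 6.888 keV/c ≈ 6.89 keV/c.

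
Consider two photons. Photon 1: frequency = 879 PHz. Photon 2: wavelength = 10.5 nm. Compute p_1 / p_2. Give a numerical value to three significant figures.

p_1 = 1.943e-24 kg·m/s (from frequency = 879 PHz, via p = hf/c).
p_2 = 6.311e-26 kg·m/s (from wavelength = 10.5 nm, via p = h/λ).
Ratio = 1.943e-24 / 6.311e-26 = 30.8.

30.8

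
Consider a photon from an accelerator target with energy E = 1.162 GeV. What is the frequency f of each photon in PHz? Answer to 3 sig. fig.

2.81 × 10^8 PHz

In SI units: E = 1.162 GeV = 1.8617 × 10^-10 J.
Since f = E/h for a photon, f = 2.810 × 10^23 Hz.
Converting to PHz: f = 2.810 × 10^8 PHz ≈ 2.81 × 10^8 PHz.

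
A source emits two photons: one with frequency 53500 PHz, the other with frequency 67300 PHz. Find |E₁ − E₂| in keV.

57.1 keV

Using E = hf: E₁ = 3.545e-14 J, E₂ = 4.459e-14 J.
|ΔE| = |3.545e-14 − 4.459e-14| = 9.14e-15 J = 57.1 keV.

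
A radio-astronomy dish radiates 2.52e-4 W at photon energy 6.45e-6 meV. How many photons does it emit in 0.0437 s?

1.07e22 photons

Total energy: E_total = P·t = 2.52e-4 × 0.0437 = 1.101e-5 J.
Per-photon energy: E = 1.033e-27 J.
N = E_total / E_photon = 1.07e22.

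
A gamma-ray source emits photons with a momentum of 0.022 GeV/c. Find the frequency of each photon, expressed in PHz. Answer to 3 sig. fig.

5.32 × 10^6 PHz

(h = 6.62607015 × 10^-34 J·s, c = 2.99792458 × 10^8 m/s, 1 eV = 1.602176634 × 10^-19 J.)
Convert to SI: p = 0.022 GeV/c = 1.1757 × 10^-20 kg·m/s.
Since f = pc/h for a photon, f = 5.320 × 10^21 Hz.
Converting to PHz: f = 5.320 × 10^6 PHz ≈ 5.32 × 10^6 PHz.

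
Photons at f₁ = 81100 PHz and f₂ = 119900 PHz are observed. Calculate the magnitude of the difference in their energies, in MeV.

Using E = hf: E₁ = 5.3737e-14 J, E₂ = 7.9447e-14 J.
|ΔE| = |5.3737e-14 − 7.9447e-14| = 2.57e-14 J = 0.160 MeV.

0.160 MeV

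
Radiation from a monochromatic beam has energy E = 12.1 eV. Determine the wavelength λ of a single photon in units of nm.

102 nm

Take h = 6.62607015·10^-34 J·s, c = 2.99792458·10^8 m/s, 1 eV = 1.602176634·10^-19 J.
First convert: E = 12.1 eV = 1.9386·10^-18 J.
Apply λ = hc/E: λ = 1.025·10^-7 m.
Converting to nm: λ = 102.5 nm ≈ 102 nm.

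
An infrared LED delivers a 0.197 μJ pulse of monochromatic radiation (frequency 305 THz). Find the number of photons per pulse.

9.75·10^11 photons

Per-photon energy: E = 2.021·10^-19 J (from frequency = 305 THz).
N = E_total / E_photon = 1.97·10^-7 J / 2.021·10^-19 J = 9.75·10^11.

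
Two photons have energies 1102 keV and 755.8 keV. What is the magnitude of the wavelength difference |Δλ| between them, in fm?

Using λ = hc/E: λ₁ = 1.1251 × 10^-12 m, λ₂ = 1.6404 × 10^-12 m.
|Δλ| = |1.1251 × 10^-12 − 1.6404 × 10^-12| = 5.15 × 10^-13 m = 515 fm.

515 fm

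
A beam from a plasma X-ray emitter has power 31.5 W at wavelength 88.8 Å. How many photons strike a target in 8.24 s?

Total energy: E_total = P·t = 31.5 × 8.24 = 259.6 J.
Per-photon energy: E = 2.237 × 10^-17 J.
N = E_total / E_photon = 1.16 × 10^19.

1.16 × 10^19 photons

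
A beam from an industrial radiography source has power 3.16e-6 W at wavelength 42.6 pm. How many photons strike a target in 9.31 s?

6.31e9 photons

Total energy: E_total = P·t = 3.16e-6 × 9.31 = 2.942e-5 J.
Per-photon energy: E = 4.663e-15 J.
N = E_total / E_photon = 6.31e9.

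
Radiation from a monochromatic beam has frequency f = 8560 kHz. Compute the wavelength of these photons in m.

35.0 m

In SI units: f = 8560 kHz = 8.56e6 Hz.
Apply λ = c/f: λ = 35.02 m.
So λ ≈ 35.0 m.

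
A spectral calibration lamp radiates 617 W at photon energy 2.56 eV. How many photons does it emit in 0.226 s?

Total energy: E_total = P·t = 617 × 0.226 = 139.4 J.
Per-photon energy: E = 4.102e-19 J.
N = E_total / E_photon = 3.40e20.

3.40e20 photons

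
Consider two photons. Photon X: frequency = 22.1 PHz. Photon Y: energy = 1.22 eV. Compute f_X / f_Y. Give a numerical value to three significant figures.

f_X = 2.210e16 Hz (from frequency = 22.1 PHz, via f given directly).
f_Y = 2.950e14 Hz (from energy = 1.22 eV, via f = E/h).
Ratio = 2.210e16 / 2.950e14 = 74.9.

74.9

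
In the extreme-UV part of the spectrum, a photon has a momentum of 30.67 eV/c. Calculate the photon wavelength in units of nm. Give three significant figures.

First convert: p = 30.67 eV/c = 1.6391·10^-26 kg·m/s.
Since λ = h/p for a photon, λ = 4.043·10^-8 m.
Converting to nm: λ = 40.43 nm ≈ 40.4 nm.

40.4 nm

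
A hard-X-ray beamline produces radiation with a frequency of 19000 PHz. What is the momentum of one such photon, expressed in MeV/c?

0.0786 MeV/c

First convert: f = 19000 PHz = 1.90e19 Hz.
For a photon p = hf/c, so p = 4.199e-23 kg·m/s.
Converting to MeV/c: p = 0.07858 MeV/c ≈ 0.0786 MeV/c.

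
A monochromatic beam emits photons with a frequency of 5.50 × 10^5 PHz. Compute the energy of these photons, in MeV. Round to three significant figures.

2.27 MeV

Use h = 6.62607015 × 10^-34 J·s, 1 eV = 1.602176634 × 10^-19 J.
Convert to SI: f = 5.50 × 10^5 PHz = 5.50 × 10^20 Hz.
Apply E = hf: E = 3.644 × 10^-13 J.
Converting to MeV: E = 2.275 MeV ≈ 2.27 MeV.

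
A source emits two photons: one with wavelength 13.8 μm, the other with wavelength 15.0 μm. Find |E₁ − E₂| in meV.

7.19 meV

Using E = hc/λ: E₁ = 1.439e-20 J, E₂ = 1.324e-20 J.
|ΔE| = |1.439e-20 − 1.324e-20| = 1.15e-21 J = 7.19 meV.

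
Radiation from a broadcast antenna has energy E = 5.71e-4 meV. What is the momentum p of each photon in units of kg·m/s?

3.05e-34 kg·m/s

In SI units: E = 5.71e-4 meV = 9.1484e-26 J.
Since p = E/c for a photon, p = 3.052e-34 kg·m/s.
So p ≈ 3.05e-34 kg·m/s.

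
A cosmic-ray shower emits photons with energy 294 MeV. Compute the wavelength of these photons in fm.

First convert: E = 294 MeV = 4.7104e-11 J.
The photon relation is λ = hc/E, giving λ = 4.217e-15 m.
Converting to fm: λ = 4.217 fm ≈ 4.22 fm.

4.22 fm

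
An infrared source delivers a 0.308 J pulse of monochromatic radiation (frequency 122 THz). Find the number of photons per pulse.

3.81e18 photons

Per-photon energy: E = 8.084e-20 J (from frequency = 122 THz).
N = E_total / E_photon = 0.308 J / 8.084e-20 J = 3.81e18.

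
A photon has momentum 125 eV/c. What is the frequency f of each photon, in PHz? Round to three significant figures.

30.2 PHz

Use h = 6.62607015 × 10^-34 J·s, c = 2.99792458 × 10^8 m/s, 1 eV = 1.602176634 × 10^-19 J.
First convert: p = 125 eV/c = 6.6804 × 10^-26 kg·m/s.
The photon relation is f = pc/h, giving f = 3.022 × 10^16 Hz.
Converting to PHz: f = 30.22 PHz ≈ 30.2 PHz.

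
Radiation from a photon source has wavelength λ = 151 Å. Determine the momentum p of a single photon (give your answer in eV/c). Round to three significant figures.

Take h = 6.62607015 × 10^-34 J·s, c = 2.99792458 × 10^8 m/s, 1 eV = 1.602176634 × 10^-19 J.
First convert: λ = 151 Å = 1.51 × 10^-8 m.
Since p = h/λ for a photon, p = 4.388 × 10^-26 kg·m/s.
Converting to eV/c: p = 82.11 eV/c ≈ 82.1 eV/c.

82.1 eV/c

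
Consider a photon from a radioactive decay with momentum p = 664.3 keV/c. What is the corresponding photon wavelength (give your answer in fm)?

(h = 6.62607015 × 10^-34 J·s, c = 2.99792458 × 10^8 m/s, 1 eV = 1.602176634 × 10^-19 J.)
In SI units: p = 664.3 keV/c = 3.5502 × 10^-22 kg·m/s.
The photon relation is λ = h/p, giving λ = 1.866 × 10^-12 m.
Converting to fm: λ = 1866 fm ≈ 1870 fm.

1870 fm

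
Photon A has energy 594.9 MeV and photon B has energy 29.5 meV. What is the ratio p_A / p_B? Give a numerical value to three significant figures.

2.02e10

p_A = 3.179e-19 kg·m/s (from energy = 594.9 MeV, via p = E/c).
p_B = 1.577e-29 kg·m/s (from energy = 29.5 meV, via p = E/c).
Ratio = 3.179e-19 / 1.577e-29 = 2.02e10.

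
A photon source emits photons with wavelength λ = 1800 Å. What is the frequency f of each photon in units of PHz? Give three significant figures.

1.67 PHz

Use c = 2.99792458e8 m/s.
First convert: λ = 1800 Å = 1.8e-7 m.
Apply f = c/λ: f = 1.666e15 Hz.
Converting to PHz: f = 1.666 PHz ≈ 1.67 PHz.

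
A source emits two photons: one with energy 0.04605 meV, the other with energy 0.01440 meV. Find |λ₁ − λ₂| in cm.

Using λ = hc/E: λ₁ = 0.026924 m, λ₂ = 0.086100 m.
|Δλ| = |0.026924 − 0.086100| = 0.0592 m = 5.92 cm.

5.92 cm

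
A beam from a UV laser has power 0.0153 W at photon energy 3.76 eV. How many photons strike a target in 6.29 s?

Total energy: E_total = P·t = 0.0153 × 6.29 = 0.09624 J.
Per-photon energy: E = 6.024e-19 J.
N = E_total / E_photon = 1.60e17.

1.60e17 photons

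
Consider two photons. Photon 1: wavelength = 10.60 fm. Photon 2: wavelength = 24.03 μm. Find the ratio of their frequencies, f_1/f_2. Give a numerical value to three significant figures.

2.27e9

f_1 = 2.828e22 Hz (from wavelength = 10.60 fm, via f = c/λ).
f_2 = 1.248e13 Hz (from wavelength = 24.03 μm, via f = c/λ).
Ratio = 2.828e22 / 1.248e13 = 2.27e9.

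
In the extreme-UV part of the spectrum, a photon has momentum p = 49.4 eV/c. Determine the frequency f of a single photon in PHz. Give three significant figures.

11.9 PHz

Take h = 6.62607015e-34 J·s, c = 2.99792458e8 m/s, 1 eV = 1.602176634e-19 J.
First convert: p = 49.4 eV/c = 2.6401e-26 kg·m/s.
Since f = pc/h for a photon, f = 1.194e16 Hz.
Converting to PHz: f = 11.94 PHz ≈ 11.9 PHz.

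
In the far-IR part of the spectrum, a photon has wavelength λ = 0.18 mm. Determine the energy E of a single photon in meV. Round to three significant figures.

6.89 meV

(h = 6.62607015e-34 J·s, c = 2.99792458e8 m/s, 1 eV = 1.602176634e-19 J.)
Convert to SI: λ = 0.18 mm = 1.8e-4 m.
Apply E = hc/λ: E = 1.104e-21 J.
Converting to meV: E = 6.888 meV ≈ 6.89 meV.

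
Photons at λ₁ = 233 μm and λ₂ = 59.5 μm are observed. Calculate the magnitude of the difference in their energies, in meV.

Using E = hc/λ: E₁ = 8.526 × 10^-22 J, E₂ = 3.339 × 10^-21 J.
|ΔE| = |8.526 × 10^-22 − 3.339 × 10^-21| = 2.49 × 10^-21 J = 15.5 meV.

15.5 meV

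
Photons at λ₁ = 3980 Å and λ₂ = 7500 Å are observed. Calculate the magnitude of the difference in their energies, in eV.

1.46 eV

Using E = hc/λ: E₁ = 4.991 × 10^-19 J, E₂ = 2.649 × 10^-19 J.
|ΔE| = |4.991 × 10^-19 − 2.649 × 10^-19| = 2.34 × 10^-19 J = 1.46 eV.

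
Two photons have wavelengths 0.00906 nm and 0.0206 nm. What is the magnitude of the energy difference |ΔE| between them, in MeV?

Using E = hc/λ: E₁ = 2.193 × 10^-14 J, E₂ = 9.643 × 10^-15 J.
|ΔE| = |2.193 × 10^-14 − 9.643 × 10^-15| = 1.23 × 10^-14 J = 0.0767 MeV.

0.0767 MeV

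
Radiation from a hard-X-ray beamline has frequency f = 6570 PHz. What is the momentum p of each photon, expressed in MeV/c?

0.0272 MeV/c

Convert to SI: f = 6570 PHz = 6.57e18 Hz.
Since p = hf/c for a photon, p = 1.452e-23 kg·m/s.
Converting to MeV/c: p = 0.02717 MeV/c ≈ 0.0272 MeV/c.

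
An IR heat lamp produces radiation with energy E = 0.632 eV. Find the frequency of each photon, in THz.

First convert: E = 0.632 eV = 1.0126 × 10^-19 J.
For a photon f = E/h, so f = 1.528 × 10^14 Hz.
Converting to THz: f = 152.8 THz ≈ 153 THz.

153 THz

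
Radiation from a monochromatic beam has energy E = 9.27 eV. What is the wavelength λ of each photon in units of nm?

First convert: E = 9.27 eV = 1.4852e-18 J.
The photon relation is λ = hc/E, giving λ = 1.337e-7 m.
Converting to nm: λ = 133.7 nm ≈ 134 nm.

134 nm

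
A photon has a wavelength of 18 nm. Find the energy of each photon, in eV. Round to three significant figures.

68.9 eV

(h = 6.62607015e-34 J·s, c = 2.99792458e8 m/s, 1 eV = 1.602176634e-19 J.)
First convert: λ = 18 nm = 1.8e-8 m.
Apply E = hc/λ: E = 1.104e-17 J.
Converting to eV: E = 68.88 eV ≈ 68.9 eV.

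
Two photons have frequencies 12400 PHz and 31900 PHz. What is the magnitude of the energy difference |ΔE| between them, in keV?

Using E = hf: E₁ = 8.216 × 10^-15 J, E₂ = 2.114 × 10^-14 J.
|ΔE| = |8.216 × 10^-15 − 2.114 × 10^-14| = 1.29 × 10^-14 J = 80.6 keV.

80.6 keV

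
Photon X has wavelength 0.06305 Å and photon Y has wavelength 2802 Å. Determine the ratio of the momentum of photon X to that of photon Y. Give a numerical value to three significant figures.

p_X = 1.051 × 10^-22 kg·m/s (from wavelength = 0.06305 Å, via p = h/λ).
p_Y = 2.365 × 10^-27 kg·m/s (from wavelength = 2802 Å, via p = h/λ).
Ratio = 1.051 × 10^-22 / 2.365 × 10^-27 = 4.44 × 10^4.

4.44 × 10^4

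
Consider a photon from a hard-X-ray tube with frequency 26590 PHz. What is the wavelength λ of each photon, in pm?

Use c = 2.99792458e8 m/s.
Convert to SI: f = 26590 PHz = 2.659e19 Hz.
Since λ = c/f for a photon, λ = 1.127e-11 m.
Converting to pm: λ = 11.27 pm ≈ 11.3 pm.

11.3 pm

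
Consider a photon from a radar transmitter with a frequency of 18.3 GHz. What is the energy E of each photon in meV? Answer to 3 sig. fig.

(h = 6.62607015 × 10^-34 J·s, 1 eV = 1.602176634 × 10^-19 J.)
First convert: f = 18.3 GHz = 1.83 × 10^10 Hz.
For a photon E = hf, so E = 1.213 × 10^-23 J.
Converting to meV: E = 0.07568 meV ≈ 0.0757 meV.

0.0757 meV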